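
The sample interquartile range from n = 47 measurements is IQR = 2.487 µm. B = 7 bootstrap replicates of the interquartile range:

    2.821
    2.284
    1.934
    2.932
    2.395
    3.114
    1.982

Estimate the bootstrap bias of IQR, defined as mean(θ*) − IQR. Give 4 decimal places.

bias = +0.0076

mean(θ*) = (2.821 + 2.284 + 1.934 + 2.932 + 2.395 + 3.114 + 1.982) / 7 = 2.49457
bias = 2.49457 − 2.487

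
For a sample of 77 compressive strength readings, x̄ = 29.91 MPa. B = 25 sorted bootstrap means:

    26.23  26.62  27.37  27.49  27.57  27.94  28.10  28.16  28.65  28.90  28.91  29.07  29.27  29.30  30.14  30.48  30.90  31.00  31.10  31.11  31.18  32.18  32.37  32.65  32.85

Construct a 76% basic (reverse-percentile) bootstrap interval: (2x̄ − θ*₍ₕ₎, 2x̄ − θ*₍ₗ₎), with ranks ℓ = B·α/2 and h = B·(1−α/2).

(27.64, 32.45)

Percentile endpoints at ranks 3 and 22: θ*₍3₎ = 27.37, θ*₍22₎ = 32.18.
Basic interval reflects these around x̄:
  lower = 2 × 29.91 − 32.18 = 27.64
  upper = 2 × 29.91 − 27.37 = 32.45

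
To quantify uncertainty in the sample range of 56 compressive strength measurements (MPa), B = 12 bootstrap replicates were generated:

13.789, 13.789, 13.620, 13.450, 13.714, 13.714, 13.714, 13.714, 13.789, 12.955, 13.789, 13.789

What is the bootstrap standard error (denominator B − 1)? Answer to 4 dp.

SE* = 0.2406

Bootstrap SE is the standard deviation of the 12 replicate ranges.
Mean of replicates: (13.789 + 13.789 + 13.620 + 13.450 + 13.714 + 13.714 + 13.714 + 13.714 + 13.789 + 12.955 + 13.789 + 13.789) / 12 = 163.82600 / 12 = 13.65217
Sum of squared deviations: (+0.13683)² + (+0.13683)² + (−0.03217)² + (−0.20217)² + (+0.06183)² + (+0.06183)² + (+0.06183)² + (+0.06183)² + (+0.13683)² + (−0.69717)² + (+0.13683)² + (+0.13683)² = 0.63686
Variance = 0.63686 / 11 = 0.05790
SE* = √0.05790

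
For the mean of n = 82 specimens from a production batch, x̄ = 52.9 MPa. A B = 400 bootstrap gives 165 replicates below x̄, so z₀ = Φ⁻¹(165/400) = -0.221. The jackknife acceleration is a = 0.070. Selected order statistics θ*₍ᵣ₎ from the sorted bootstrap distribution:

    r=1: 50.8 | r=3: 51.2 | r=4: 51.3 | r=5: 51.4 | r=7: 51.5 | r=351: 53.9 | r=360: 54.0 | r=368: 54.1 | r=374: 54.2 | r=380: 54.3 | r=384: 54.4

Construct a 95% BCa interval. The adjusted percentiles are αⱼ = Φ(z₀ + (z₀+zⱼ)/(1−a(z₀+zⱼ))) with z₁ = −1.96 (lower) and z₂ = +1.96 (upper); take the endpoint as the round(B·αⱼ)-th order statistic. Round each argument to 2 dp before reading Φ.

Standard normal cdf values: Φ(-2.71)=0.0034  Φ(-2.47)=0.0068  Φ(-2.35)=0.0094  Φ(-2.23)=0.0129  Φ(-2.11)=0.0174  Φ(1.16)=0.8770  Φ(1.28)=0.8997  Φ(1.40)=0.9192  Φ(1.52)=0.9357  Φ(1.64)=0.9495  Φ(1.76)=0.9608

(51.5, 54.4)

Lower: z₀ + z₁ = -0.221 + (-1.960) = -2.181; 1 − a(z₀+z₁) = 1 − (0.070)(-2.181) = 1.1527; argument = -0.221 + (-2.181)/1.1527 = -2.1131 → -2.11.
α₁ = Φ(-2.11) = 0.0174; rank = round(400 × 0.0174) = 7; θ*₍7₎ = 51.5.
Upper: z₀ + z₂ = 1.739; 1 − a(z₀+z₂) = 0.8783; argument = 1.7590 → 1.76; α₂ = 0.9608; rank = 384; θ*₍384₎ = 54.4.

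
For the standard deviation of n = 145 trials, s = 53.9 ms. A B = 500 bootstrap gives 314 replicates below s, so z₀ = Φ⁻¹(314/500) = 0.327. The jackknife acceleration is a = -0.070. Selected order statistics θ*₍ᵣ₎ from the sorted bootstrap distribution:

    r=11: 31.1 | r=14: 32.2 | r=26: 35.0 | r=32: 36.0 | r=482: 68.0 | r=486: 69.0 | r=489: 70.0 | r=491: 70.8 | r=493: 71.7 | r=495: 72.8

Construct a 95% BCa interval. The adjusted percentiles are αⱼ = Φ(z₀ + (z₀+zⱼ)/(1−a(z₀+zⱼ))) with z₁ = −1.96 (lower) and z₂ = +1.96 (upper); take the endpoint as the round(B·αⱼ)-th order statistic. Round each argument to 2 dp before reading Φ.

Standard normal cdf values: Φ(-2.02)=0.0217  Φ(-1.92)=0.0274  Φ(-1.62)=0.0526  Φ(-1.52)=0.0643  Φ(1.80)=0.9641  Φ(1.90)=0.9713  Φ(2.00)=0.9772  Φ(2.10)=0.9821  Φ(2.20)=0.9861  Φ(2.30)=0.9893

Lower: z₀ + z₁ = 0.327 + (-1.960) = -1.633; 1 − a(z₀+z₁) = 1 − (-0.070)(-1.633) = 0.8857; argument = 0.327 + (-1.633)/0.8857 = -1.5168 → -1.52.
α₁ = Φ(-1.52) = 0.0643; rank = round(500 × 0.0643) = 32; θ*₍32₎ = 36.0.
Upper: z₀ + z₂ = 2.287; 1 − a(z₀+z₂) = 1.1601; argument = 2.2984 → 2.30; α₂ = 0.9893; rank = 495; θ*₍495₎ = 72.8.

(36.0, 72.8)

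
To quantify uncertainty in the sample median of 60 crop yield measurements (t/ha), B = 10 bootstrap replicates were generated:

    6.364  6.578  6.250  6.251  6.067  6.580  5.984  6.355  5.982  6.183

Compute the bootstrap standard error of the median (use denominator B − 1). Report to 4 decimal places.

SE* = 0.2161

Bootstrap SE is the standard deviation of the 10 replicate medians.
Mean of replicates: (6.364 + 6.578 + 6.250 + 6.251 + 6.067 + 6.580 + 5.984 + 6.355 + 5.982 + 6.183) / 10 = 62.59400 / 10 = 6.25940
Sum of squared deviations: (+0.10460)² + (+0.31860)² + (−0.00940)² + (−0.00840)² + (−0.19240)² + (+0.32060)² + (−0.27540)² + (+0.09560)² + (−0.27740)² + (−0.07640)² = 0.42018
Variance = 0.42018 / 9 = 0.04669
SE* = √0.04669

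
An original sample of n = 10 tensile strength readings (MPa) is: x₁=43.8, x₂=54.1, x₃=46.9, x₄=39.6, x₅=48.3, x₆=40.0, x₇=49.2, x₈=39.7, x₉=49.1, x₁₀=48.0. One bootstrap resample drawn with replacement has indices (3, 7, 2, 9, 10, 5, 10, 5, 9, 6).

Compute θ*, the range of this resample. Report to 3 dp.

θ* = 14.100

Resample values: 46.9, 49.2, 54.1, 49.1, 48.0, 48.3, 48.0, 48.3, 49.1, 40.0.
Range = 54.1 − 40.0 = 14.100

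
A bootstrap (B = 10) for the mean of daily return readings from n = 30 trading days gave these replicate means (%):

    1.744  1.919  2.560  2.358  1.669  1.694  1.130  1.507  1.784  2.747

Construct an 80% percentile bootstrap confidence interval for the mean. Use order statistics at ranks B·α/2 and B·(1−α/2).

Sorted replicates: 1.130, 1.507, 1.669, 1.694, 1.744, 1.784, 1.919, 2.358, 2.560, 2.747
α = 0.20; lower rank = 10 × 0.100 = 1; upper rank = 10 × 0.900 = 9.
The 1st smallest replicate is 1.130; the 9th is 2.560.

(1.130, 2.560)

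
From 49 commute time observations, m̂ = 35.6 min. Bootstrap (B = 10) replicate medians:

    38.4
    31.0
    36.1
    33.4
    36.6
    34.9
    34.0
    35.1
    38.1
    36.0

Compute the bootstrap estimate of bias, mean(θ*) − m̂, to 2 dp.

mean(θ*) = (38.4 + 31.0 + 36.1 + 33.4 + 36.6 + 34.9 + 34.0 + 35.1 + 38.1 + 36.0) / 10 = 35.360
bias = 35.360 − 35.6

bias = −0.24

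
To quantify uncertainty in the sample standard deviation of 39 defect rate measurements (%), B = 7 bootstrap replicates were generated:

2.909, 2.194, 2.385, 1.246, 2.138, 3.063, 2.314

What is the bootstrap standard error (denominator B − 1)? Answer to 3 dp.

Bootstrap SE is the standard deviation of the 7 replicate standard deviations.
Mean of replicates: (2.909 + 2.194 + 2.385 + 1.246 + 2.138 + 3.063 + 2.314) / 7 = 16.2490 / 7 = 2.3213
Sum of squared deviations: (+0.5877)² + (−0.1273)² + (+0.0637)² + (−1.0753)² + (−0.1833)² + (+0.7417)² + (−0.0073)² = 2.1057
Variance = 2.1057 / 6 = 0.3509
SE* = √0.3509

SE* = 0.592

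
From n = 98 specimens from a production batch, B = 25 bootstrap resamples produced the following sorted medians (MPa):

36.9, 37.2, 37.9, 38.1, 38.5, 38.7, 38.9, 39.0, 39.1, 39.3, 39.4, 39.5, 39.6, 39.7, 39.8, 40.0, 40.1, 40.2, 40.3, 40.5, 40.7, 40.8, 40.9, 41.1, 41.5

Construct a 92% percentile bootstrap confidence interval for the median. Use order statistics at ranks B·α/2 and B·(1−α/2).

α = 0.08; lower rank = 25 × 0.040 = 1; upper rank = 25 × 0.960 = 24.
The 1st smallest replicate is 36.9; the 24th is 41.1.

(36.9, 41.1)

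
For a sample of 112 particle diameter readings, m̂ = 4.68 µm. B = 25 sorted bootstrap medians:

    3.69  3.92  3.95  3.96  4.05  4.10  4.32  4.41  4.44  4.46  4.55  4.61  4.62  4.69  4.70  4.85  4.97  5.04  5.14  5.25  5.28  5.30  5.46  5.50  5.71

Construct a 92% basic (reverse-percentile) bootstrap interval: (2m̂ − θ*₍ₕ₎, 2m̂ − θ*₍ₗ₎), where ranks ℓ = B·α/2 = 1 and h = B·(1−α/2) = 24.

Percentile endpoints at ranks 1 and 24: θ*₍1₎ = 3.69, θ*₍24₎ = 5.50.
Basic interval reflects these around m̂:
  lower = 2 × 4.68 − 5.50 = 3.86
  upper = 2 × 4.68 − 3.69 = 5.67

(3.86, 5.67)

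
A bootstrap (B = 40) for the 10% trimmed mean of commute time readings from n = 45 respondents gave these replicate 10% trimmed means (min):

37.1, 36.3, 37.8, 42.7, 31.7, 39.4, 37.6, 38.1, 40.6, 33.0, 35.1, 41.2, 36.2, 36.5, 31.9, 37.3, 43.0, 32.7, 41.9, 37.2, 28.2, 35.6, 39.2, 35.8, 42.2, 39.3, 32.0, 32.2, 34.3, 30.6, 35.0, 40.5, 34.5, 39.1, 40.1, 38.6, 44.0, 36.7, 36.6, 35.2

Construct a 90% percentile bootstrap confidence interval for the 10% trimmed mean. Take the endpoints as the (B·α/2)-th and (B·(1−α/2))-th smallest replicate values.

Sorted replicates: 28.2, 30.6, 31.7, 31.9, 32.0, 32.2, 32.7, 33.0, 34.3, 34.5, 35.0, 35.1, 35.2, 35.6, 35.8, 36.2, 36.3, 36.5, 36.6, 36.7, 37.1, 37.2, 37.3, 37.6, 37.8, 38.1, 38.6, 39.1, 39.2, 39.3, 39.4, 40.1, 40.5, 40.6, 41.2, 41.9, 42.2, 42.7, 43.0, 44.0
α = 0.10; lower rank = 40 × 0.050 = 2; upper rank = 40 × 0.950 = 38.
The 2nd smallest replicate is 30.6; the 38th is 42.7.

(30.6, 42.7)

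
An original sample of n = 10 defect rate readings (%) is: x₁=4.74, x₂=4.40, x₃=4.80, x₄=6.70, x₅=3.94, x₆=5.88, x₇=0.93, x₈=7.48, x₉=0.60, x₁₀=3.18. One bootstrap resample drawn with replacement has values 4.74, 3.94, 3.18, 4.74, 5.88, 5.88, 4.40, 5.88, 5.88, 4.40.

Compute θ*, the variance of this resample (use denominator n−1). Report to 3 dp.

θ* = 0.919

Mean = 4.8920; sum of squared deviations = 8.2722
s² = 8.2722 / 9 = 0.9191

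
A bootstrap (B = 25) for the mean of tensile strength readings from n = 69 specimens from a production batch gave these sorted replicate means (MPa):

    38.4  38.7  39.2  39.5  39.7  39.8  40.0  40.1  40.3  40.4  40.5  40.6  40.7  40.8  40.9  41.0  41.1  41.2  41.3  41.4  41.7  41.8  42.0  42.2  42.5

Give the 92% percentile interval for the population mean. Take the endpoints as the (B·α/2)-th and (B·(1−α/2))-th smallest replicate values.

α = 0.08; lower rank = 25 × 0.040 = 1; upper rank = 25 × 0.960 = 24.
The 1st smallest replicate is 38.4; the 24th is 42.2.

(38.4, 42.2)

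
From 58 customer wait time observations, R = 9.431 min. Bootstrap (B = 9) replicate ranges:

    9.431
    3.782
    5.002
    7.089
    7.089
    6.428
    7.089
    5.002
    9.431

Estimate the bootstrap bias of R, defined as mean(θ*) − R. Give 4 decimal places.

mean(θ*) = (9.431 + 3.782 + 5.002 + 7.089 + 7.089 + 6.428 + 7.089 + 5.002 + 9.431) / 9 = 6.70478
bias = 6.70478 − 9.431

bias = −2.7262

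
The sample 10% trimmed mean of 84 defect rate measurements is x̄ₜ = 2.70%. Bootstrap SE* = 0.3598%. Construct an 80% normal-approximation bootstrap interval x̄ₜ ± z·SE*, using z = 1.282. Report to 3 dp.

Margin = 1.282 × 0.3598 = 0.4613
Interval: 2.70 ± 0.4613

(2.239, 3.161)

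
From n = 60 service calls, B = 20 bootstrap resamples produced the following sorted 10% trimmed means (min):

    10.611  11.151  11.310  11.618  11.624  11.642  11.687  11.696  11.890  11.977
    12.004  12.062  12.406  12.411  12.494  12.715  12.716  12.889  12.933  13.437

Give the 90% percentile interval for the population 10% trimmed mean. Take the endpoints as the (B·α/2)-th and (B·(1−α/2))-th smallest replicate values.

(10.611, 12.933)

α = 0.10; lower rank = 20 × 0.050 = 1; upper rank = 20 × 0.950 = 19.
The 1st smallest replicate is 10.611; the 19th is 12.933.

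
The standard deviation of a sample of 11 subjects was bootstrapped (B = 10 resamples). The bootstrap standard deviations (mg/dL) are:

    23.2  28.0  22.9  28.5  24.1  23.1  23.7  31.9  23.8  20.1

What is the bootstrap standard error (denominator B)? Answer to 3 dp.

Bootstrap SE is the standard deviation of the 10 replicate standard deviations.
Mean of replicates: (23.2 + 28.0 + 22.9 + 28.5 + 24.1 + 23.1 + 23.7 + 31.9 + 23.8 + 20.1) / 10 = 249.3000 / 10 = 24.9300
Sum of squared deviations: (−1.7300)² + (+3.0700)² + (−2.0300)² + (+3.5700)² + (−0.8300)² + (−1.8300)² + (−1.2300)² + (+6.9700)² + (−1.1300)² + (−4.8300)² = 108.0210
Variance = 108.0210 / 10 = 10.8021
SE* = √10.8021

SE* = 3.287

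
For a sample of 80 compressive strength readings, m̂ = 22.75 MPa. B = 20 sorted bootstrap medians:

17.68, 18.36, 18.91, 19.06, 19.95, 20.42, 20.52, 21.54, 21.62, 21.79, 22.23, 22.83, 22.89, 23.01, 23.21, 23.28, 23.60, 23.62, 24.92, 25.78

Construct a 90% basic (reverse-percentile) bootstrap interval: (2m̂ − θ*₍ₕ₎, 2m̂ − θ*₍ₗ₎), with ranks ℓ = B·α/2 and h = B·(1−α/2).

(20.58, 27.82)

Percentile endpoints at ranks 1 and 19: θ*₍1₎ = 17.68, θ*₍19₎ = 24.92.
Basic interval reflects these around m̂:
  lower = 2 × 22.75 − 24.92 = 20.58
  upper = 2 × 22.75 − 17.68 = 27.82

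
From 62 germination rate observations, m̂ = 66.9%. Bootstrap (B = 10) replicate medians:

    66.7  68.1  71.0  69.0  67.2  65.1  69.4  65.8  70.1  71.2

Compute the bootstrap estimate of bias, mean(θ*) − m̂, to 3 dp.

bias = +1.460

mean(θ*) = (66.7 + 68.1 + 71.0 + 69.0 + 67.2 + 65.1 + 69.4 + 65.8 + 70.1 + 71.2) / 10 = 68.3600
bias = 68.3600 − 66.9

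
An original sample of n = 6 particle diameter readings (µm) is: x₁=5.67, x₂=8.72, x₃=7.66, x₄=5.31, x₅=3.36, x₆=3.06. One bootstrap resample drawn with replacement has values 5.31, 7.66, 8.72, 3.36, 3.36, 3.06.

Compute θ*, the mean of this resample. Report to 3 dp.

θ* = 5.245

Mean = (5.31 + 7.66 + 8.72 + 3.36 + 3.36 + 3.06) / 6 = 31.470 / 6 = 5.245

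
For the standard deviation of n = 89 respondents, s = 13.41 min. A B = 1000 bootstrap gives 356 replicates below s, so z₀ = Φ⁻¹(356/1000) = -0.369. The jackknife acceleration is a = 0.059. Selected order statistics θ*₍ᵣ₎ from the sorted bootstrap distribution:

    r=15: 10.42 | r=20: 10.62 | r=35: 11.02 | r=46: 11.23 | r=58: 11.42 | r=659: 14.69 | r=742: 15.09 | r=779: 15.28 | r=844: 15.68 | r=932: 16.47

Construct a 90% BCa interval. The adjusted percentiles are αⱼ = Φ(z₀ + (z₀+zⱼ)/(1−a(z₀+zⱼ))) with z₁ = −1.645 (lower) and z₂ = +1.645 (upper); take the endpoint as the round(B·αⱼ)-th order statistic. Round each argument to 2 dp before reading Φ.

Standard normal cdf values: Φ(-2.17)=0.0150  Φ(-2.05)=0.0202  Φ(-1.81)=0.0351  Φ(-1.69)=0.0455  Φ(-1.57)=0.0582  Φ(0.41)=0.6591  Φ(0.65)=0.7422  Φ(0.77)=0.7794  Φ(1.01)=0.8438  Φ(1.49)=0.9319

(10.42, 15.68)

Lower: z₀ + z₁ = -0.369 + (-1.645) = -2.014; 1 − a(z₀+z₁) = 1 − (0.059)(-2.014) = 1.1188; argument = -0.369 + (-2.014)/1.1188 = -2.1691 → -2.17.
α₁ = Φ(-2.17) = 0.0150; rank = round(1000 × 0.0150) = 15; θ*₍15₎ = 10.42.
Upper: z₀ + z₂ = 1.276; 1 − a(z₀+z₂) = 0.9247; argument = 1.0109 → 1.01; α₂ = 0.8438; rank = 844; θ*₍844₎ = 15.68.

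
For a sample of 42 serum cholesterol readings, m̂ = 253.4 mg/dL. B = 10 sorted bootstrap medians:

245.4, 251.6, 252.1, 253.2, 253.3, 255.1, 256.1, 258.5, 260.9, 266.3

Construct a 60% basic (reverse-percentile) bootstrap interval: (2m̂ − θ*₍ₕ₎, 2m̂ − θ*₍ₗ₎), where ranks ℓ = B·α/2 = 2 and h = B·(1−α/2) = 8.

(248.3, 255.2)

Percentile endpoints at ranks 2 and 8: θ*₍2₎ = 251.6, θ*₍8₎ = 258.5.
Basic interval reflects these around m̂:
  lower = 2 × 253.4 − 258.5 = 248.3
  upper = 2 × 253.4 − 251.6 = 255.2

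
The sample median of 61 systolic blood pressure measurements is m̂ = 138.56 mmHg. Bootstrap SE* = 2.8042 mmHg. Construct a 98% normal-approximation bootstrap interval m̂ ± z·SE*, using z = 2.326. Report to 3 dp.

(132.037, 145.083)

Margin = 2.326 × 2.8042 = 6.5226
Interval: 138.56 ± 6.5226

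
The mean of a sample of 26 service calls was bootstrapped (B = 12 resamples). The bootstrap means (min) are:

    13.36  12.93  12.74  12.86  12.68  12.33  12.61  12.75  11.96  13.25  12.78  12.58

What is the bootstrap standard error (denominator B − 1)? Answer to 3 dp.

Bootstrap SE is the standard deviation of the 12 replicate means.
Mean of replicates: (13.36 + 12.93 + 12.74 + 12.86 + 12.68 + 12.33 + 12.61 + 12.75 + 11.96 + 13.25 + 12.78 + 12.58) / 12 = 152.8300 / 12 = 12.7358
Sum of squared deviations: (+0.6242)² + (+0.1942)² + (+0.0042)² + (+0.1242)² + (−0.0558)² + (−0.4058)² + (−0.1258)² + (+0.0142)² + (−0.7758)² + (+0.5142)² + (+0.0442)² + (−0.1558)² = 1.5191
Variance = 1.5191 / 11 = 0.1381
SE* = √0.1381

SE* = 0.372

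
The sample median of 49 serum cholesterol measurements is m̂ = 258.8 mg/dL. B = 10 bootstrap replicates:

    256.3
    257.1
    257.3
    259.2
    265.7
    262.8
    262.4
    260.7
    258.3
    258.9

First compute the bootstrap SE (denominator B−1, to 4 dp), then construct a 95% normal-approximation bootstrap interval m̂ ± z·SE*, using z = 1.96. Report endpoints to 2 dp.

(252.94, 264.66)

Mean of replicates = 259.8700; sum of squared deviations = 80.5410; SE* = √(80.5410/9) = 2.9915
Margin = 1.96 × 2.9915 = 5.863
Interval: 258.8 ± 5.863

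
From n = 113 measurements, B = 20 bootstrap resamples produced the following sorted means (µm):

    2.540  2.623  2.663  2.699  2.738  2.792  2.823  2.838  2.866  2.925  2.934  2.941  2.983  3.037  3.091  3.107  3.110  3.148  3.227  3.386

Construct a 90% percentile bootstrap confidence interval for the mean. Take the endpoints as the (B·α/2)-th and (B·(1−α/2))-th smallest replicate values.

α = 0.10; lower rank = 20 × 0.050 = 1; upper rank = 20 × 0.950 = 19.
The 1st smallest replicate is 2.540; the 19th is 3.227.

(2.540, 3.227)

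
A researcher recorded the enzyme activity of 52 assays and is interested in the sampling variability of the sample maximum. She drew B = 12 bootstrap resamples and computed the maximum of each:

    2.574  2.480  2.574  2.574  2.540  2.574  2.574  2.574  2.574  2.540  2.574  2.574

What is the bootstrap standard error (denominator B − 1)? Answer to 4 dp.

Bootstrap SE is the standard deviation of the 12 replicate maximums.
Mean of replicates: (2.574 + 2.480 + 2.574 + 2.574 + 2.540 + 2.574 + 2.574 + 2.574 + 2.574 + 2.540 + 2.574 + 2.574) / 12 = 30.72600 / 12 = 2.56050
Sum of squared deviations: (+0.01350)² + (−0.08050)² + (+0.01350)² + (+0.01350)² + (−0.02050)² + (+0.01350)² + (+0.01350)² + (+0.01350)² + (+0.01350)² + (−0.02050)² + (+0.01350)² + (+0.01350)² = 0.00896
Variance = 0.00896 / 11 = 0.00081
SE* = √0.00081

SE* = 0.0285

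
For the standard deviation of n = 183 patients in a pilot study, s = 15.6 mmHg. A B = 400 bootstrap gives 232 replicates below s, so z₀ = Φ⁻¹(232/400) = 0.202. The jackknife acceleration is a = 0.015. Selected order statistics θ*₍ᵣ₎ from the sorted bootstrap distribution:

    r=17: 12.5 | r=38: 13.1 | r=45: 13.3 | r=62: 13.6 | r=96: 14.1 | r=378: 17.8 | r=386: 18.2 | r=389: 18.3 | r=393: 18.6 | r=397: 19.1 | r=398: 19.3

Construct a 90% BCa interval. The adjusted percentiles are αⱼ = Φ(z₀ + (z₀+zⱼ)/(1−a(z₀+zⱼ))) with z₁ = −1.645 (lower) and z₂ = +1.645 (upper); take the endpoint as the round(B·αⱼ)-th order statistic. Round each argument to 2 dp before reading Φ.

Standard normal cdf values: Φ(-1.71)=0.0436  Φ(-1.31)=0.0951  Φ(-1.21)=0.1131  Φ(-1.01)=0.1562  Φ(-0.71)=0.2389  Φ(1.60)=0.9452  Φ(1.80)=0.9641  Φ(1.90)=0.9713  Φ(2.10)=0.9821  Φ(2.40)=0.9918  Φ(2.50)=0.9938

Lower: z₀ + z₁ = 0.202 + (-1.645) = -1.443; 1 − a(z₀+z₁) = 1 − (0.015)(-1.443) = 1.0216; argument = 0.202 + (-1.443)/1.0216 = -1.2104 → -1.21.
α₁ = Φ(-1.21) = 0.1131; rank = round(400 × 0.1131) = 45; θ*₍45₎ = 13.3.
Upper: z₀ + z₂ = 1.847; 1 − a(z₀+z₂) = 0.9723; argument = 2.1016 → 2.10; α₂ = 0.9821; rank = 393; θ*₍393₎ = 18.6.

(13.3, 18.6)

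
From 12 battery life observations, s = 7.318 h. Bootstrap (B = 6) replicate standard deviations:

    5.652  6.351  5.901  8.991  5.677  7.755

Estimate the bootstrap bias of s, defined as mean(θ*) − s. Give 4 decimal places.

mean(θ*) = (5.652 + 6.351 + 5.901 + 8.991 + 5.677 + 7.755) / 6 = 6.72117
bias = 6.72117 − 7.318

bias = −0.5968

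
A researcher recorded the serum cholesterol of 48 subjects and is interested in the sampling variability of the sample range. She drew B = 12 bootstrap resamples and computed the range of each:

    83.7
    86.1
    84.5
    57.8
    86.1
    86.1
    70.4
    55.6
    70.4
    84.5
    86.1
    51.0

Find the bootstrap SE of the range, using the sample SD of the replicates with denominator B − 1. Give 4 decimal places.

SE* = 13.6152

Bootstrap SE is the standard deviation of the 12 replicate ranges.
Mean of replicates: (83.7 + 86.1 + 84.5 + 57.8 + 86.1 + 86.1 + 70.4 + 55.6 + 70.4 + 84.5 + 86.1 + 51.0) / 12 = 902.30000 / 12 = 75.19167
Sum of squared deviations: (+8.50833)² + (+10.90833)² + (+9.30833)² + (−17.39167)² + (+10.90833)² + (+10.90833)² + (−4.79167)² + (−19.59167)² + (−4.79167)² + (+9.30833)² + (+10.90833)² + (−24.19167)² = 2039.10917
Variance = 2039.10917 / 11 = 185.37356
SE* = √185.37356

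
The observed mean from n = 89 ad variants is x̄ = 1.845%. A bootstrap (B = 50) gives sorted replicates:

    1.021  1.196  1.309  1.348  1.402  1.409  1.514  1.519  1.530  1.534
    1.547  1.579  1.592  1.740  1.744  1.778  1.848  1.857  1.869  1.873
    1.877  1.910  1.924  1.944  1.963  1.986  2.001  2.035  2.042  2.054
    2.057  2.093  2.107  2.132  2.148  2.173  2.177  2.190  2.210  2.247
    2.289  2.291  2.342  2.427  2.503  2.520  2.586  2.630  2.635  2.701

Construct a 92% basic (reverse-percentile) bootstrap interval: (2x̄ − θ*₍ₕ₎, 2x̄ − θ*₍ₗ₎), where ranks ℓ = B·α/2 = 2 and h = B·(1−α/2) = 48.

(1.060, 2.494)

Percentile endpoints at ranks 2 and 48: θ*₍2₎ = 1.196, θ*₍48₎ = 2.630.
Basic interval reflects these around x̄:
  lower = 2 × 1.845 − 2.630 = 1.060
  upper = 2 × 1.845 − 1.196 = 2.494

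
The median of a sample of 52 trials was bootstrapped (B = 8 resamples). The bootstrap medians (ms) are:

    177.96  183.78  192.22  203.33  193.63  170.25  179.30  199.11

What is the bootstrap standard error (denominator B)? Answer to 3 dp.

SE* = 10.694

Bootstrap SE is the standard deviation of the 8 replicate medians.
Mean of replicates: (177.96 + 183.78 + 192.22 + 203.33 + 193.63 + 170.25 + 179.30 + 199.11) / 8 = 1499.5800 / 8 = 187.4475
Sum of squared deviations: (−9.4875)² + (−3.6675)² + (+4.7725)² + (+15.8825)² + (+6.1825)² + (−17.1975)² + (−8.1475)² + (+11.6625)² = 914.8668
Variance = 914.8668 / 8 = 114.3583
SE* = √114.3583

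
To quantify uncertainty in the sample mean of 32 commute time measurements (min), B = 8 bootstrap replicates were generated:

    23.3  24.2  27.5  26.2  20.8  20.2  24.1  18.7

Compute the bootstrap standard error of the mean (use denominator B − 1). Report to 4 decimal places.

SE* = 3.0302

Bootstrap SE is the standard deviation of the 8 replicate means.
Mean of replicates: (23.3 + 24.2 + 27.5 + 26.2 + 20.8 + 20.2 + 24.1 + 18.7) / 8 = 185.00000 / 8 = 23.12500
Sum of squared deviations: (+0.17500)² + (+1.07500)² + (+4.37500)² + (+3.07500)² + (−2.32500)² + (−2.92500)² + (+0.97500)² + (−4.42500)² = 64.27500
Variance = 64.27500 / 7 = 9.18214
SE* = √9.18214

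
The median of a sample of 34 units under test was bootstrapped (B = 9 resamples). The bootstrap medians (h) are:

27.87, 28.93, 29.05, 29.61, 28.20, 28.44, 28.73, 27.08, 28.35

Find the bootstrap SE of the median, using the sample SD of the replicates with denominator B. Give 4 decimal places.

SE* = 0.6908

Bootstrap SE is the standard deviation of the 9 replicate medians.
Mean of replicates: (27.87 + 28.93 + 29.05 + 29.61 + 28.20 + 28.44 + 28.73 + 27.08 + 28.35) / 9 = 256.26000 / 9 = 28.47333
Sum of squared deviations: (−0.60333)² + (+0.45667)² + (+0.57667)² + (+1.13667)² + (−0.27333)² + (−0.03333)² + (+0.25667)² + (−1.39333)² + (−0.12333)² = 4.29540
Variance = 4.29540 / 9 = 0.47727
SE* = √0.47727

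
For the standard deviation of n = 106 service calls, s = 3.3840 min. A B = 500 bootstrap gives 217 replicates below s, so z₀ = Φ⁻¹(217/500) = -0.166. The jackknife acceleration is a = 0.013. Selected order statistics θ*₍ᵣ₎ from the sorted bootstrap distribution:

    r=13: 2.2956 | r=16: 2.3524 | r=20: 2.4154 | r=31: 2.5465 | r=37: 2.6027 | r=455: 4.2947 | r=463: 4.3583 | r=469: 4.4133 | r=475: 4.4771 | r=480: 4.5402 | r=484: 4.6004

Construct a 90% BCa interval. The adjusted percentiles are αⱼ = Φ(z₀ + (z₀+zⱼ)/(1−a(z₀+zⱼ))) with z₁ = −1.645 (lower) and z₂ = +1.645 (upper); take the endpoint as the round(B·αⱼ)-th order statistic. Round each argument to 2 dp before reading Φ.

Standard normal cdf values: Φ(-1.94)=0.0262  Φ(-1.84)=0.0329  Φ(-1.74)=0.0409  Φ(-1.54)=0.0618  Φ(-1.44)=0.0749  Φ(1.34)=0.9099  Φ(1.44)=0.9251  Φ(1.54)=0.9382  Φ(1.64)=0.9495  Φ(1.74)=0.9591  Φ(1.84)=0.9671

Lower: z₀ + z₁ = -0.166 + (-1.645) = -1.811; 1 − a(z₀+z₁) = 1 − (0.013)(-1.811) = 1.0235; argument = -0.166 + (-1.811)/1.0235 = -1.9353 → -1.94.
α₁ = Φ(-1.94) = 0.0262; rank = round(500 × 0.0262) = 13; θ*₍13₎ = 2.2956.
Upper: z₀ + z₂ = 1.479; 1 − a(z₀+z₂) = 0.9808; argument = 1.3420 → 1.34; α₂ = 0.9099; rank = 455; θ*₍455₎ = 4.2947.

(2.2956, 4.2947)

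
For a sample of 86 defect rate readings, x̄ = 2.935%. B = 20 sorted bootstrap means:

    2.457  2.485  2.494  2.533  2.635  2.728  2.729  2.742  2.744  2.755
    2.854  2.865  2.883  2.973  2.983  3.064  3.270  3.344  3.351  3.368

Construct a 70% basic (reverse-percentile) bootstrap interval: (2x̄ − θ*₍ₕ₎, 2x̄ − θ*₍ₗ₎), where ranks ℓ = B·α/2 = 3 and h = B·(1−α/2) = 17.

(2.600, 3.376)

Percentile endpoints at ranks 3 and 17: θ*₍3₎ = 2.494, θ*₍17₎ = 3.270.
Basic interval reflects these around x̄:
  lower = 2 × 2.935 − 3.270 = 2.600
  upper = 2 × 2.935 − 2.494 = 3.376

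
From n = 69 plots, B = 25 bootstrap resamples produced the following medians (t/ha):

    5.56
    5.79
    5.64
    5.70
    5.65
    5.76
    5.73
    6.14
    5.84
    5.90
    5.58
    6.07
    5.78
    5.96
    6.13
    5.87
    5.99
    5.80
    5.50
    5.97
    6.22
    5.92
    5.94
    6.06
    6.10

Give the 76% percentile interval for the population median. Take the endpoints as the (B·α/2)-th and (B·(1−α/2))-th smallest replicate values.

Sorted replicates: 5.50, 5.56, 5.58, 5.64, 5.65, 5.70, 5.73, 5.76, 5.78, 5.79, 5.80, 5.84, 5.87, 5.90, 5.92, 5.94, 5.96, 5.97, 5.99, 6.06, 6.07, 6.10, 6.13, 6.14, 6.22
α = 0.24; lower rank = 25 × 0.120 = 3; upper rank = 25 × 0.880 = 22.
The 3rd smallest replicate is 5.58; the 22nd is 6.10.

(5.58, 6.10)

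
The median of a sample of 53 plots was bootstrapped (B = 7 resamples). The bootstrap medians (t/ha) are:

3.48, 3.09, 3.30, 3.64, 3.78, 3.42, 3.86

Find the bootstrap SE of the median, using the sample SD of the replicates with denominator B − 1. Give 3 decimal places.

SE* = 0.271

Bootstrap SE is the standard deviation of the 7 replicate medians.
Mean of replicates: (3.48 + 3.09 + 3.30 + 3.64 + 3.78 + 3.42 + 3.86) / 7 = 24.5700 / 7 = 3.5100
Sum of squared deviations: (−0.0300)² + (−0.4200)² + (−0.2100)² + (+0.1300)² + (+0.2700)² + (−0.0900)² + (+0.3500)² = 0.4418
Variance = 0.4418 / 6 = 0.0736
SE* = √0.0736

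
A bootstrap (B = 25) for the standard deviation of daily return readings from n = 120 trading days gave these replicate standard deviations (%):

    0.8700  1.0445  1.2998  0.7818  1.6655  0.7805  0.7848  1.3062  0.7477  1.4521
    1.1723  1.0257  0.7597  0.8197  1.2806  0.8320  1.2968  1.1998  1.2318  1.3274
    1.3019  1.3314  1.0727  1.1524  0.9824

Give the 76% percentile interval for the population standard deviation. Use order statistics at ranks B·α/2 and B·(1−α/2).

(0.7805, 1.3274)

Sorted replicates: 0.7477, 0.7597, 0.7805, 0.7818, 0.7848, 0.8197, 0.8320, 0.8700, 0.9824, 1.0257, 1.0445, 1.0727, 1.1524, 1.1723, 1.1998, 1.2318, 1.2806, 1.2968, 1.2998, 1.3019, 1.3062, 1.3274, 1.3314, 1.4521, 1.6655
α = 0.24; lower rank = 25 × 0.120 = 3; upper rank = 25 × 0.880 = 22.
The 3rd smallest replicate is 0.7805; the 22nd is 1.3274.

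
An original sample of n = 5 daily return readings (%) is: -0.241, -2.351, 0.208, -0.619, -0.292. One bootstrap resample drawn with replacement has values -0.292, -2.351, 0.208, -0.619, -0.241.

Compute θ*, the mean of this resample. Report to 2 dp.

θ* = -0.66

Mean = ((-0.292) + (-2.351) + 0.208 + (-0.619) + (-0.241)) / 5 = -3.2950 / 5 = -0.66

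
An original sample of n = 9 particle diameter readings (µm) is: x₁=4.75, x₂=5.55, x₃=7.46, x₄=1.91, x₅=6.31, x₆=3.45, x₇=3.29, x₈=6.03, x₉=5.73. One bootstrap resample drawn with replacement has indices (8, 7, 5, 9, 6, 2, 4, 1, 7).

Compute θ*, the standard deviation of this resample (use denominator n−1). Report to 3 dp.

θ* = 1.542

Resample values: 6.03, 3.29, 6.31, 5.73, 3.45, 5.55, 1.91, 4.75, 3.29.
Mean = 4.4789; sum of squared deviations = 19.0297
s² = 19.0297 / 8 = 2.3787
s = √2.3787 = 1.542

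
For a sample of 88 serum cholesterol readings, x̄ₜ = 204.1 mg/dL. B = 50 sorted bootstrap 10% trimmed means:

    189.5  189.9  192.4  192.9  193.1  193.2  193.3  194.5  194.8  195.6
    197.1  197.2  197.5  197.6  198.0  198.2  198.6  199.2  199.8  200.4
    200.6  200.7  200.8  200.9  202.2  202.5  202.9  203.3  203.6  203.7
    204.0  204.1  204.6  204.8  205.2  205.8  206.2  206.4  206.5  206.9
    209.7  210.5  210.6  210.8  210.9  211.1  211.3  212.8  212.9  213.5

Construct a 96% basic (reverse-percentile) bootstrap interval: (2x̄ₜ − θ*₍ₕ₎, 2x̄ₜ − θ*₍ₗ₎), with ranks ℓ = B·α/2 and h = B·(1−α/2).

(195.3, 218.7)

Percentile endpoints at ranks 1 and 49: θ*₍1₎ = 189.5, θ*₍49₎ = 212.9.
Basic interval reflects these around x̄ₜ:
  lower = 2 × 204.1 − 212.9 = 195.3
  upper = 2 × 204.1 − 189.5 = 218.7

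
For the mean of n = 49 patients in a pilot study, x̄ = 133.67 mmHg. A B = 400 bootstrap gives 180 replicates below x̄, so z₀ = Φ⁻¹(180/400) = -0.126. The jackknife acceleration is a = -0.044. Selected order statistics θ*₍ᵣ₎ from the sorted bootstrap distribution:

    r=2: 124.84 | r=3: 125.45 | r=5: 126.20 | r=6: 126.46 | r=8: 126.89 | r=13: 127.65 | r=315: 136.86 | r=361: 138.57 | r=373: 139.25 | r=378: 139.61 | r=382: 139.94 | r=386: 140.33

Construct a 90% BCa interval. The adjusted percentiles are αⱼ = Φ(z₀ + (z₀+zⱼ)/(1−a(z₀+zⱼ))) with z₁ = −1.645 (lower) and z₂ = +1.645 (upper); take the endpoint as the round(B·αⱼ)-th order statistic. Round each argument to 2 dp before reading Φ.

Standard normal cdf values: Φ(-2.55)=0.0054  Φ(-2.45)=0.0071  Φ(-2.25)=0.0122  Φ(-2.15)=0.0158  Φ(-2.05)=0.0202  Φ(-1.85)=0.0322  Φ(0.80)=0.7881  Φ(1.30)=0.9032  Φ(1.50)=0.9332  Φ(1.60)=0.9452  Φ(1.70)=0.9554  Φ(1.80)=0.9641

Lower: z₀ + z₁ = -0.126 + (-1.645) = -1.771; 1 − a(z₀+z₁) = 1 − (-0.044)(-1.771) = 0.9221; argument = -0.126 + (-1.771)/0.9221 = -2.0467 → -2.05.
α₁ = Φ(-2.05) = 0.0202; rank = round(400 × 0.0202) = 8; θ*₍8₎ = 126.89.
Upper: z₀ + z₂ = 1.519; 1 − a(z₀+z₂) = 1.0668; argument = 1.2978 → 1.30; α₂ = 0.9032; rank = 361; θ*₍361₎ = 138.57.

(126.89, 138.57)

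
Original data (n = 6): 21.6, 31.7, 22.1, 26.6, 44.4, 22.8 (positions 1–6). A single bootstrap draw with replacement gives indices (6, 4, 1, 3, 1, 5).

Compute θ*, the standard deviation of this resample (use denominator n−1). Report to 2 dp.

Resample values: 22.8, 26.6, 21.6, 22.1, 21.6, 44.4.
Mean = 26.5167; sum of squared deviations = 401.4883
s² = 401.4883 / 5 = 80.2977
s = √80.2977 = 8.96

θ* = 8.96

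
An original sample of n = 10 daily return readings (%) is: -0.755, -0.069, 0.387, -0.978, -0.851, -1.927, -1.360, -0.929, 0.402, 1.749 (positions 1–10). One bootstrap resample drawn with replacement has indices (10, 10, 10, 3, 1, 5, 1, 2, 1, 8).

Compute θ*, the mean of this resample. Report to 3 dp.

Resample values: 1.749, 1.749, 1.749, 0.387, -0.755, -0.851, -0.755, -0.069, -0.755, -0.929.
Mean = (1.749 + 1.749 + 1.749 + 0.387 + (-0.755) + (-0.851) + (-0.755) + (-0.069) + (-0.755) + (-0.929)) / 10 = 1.5200 / 10 = 0.152

θ* = 0.152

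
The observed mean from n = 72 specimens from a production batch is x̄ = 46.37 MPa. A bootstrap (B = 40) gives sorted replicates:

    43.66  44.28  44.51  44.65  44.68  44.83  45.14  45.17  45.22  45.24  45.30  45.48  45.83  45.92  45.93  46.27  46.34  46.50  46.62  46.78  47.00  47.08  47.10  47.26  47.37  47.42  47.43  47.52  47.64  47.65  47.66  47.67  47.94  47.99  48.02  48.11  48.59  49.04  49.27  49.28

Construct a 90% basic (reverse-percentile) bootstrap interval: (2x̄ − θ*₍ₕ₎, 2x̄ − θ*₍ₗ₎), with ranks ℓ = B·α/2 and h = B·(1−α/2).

(43.70, 48.46)

Percentile endpoints at ranks 2 and 38: θ*₍2₎ = 44.28, θ*₍38₎ = 49.04.
Basic interval reflects these around x̄:
  lower = 2 × 46.37 − 49.04 = 43.70
  upper = 2 × 46.37 − 44.28 = 48.46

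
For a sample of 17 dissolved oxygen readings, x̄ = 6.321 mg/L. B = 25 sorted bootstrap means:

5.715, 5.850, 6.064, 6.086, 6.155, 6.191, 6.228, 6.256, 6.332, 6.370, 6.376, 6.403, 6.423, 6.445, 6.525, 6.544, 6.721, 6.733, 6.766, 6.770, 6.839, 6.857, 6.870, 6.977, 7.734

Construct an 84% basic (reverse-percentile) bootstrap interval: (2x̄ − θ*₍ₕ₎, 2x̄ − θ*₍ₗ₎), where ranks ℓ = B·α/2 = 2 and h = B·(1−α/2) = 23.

(5.772, 6.792)

Percentile endpoints at ranks 2 and 23: θ*₍2₎ = 5.850, θ*₍23₎ = 6.870.
Basic interval reflects these around x̄:
  lower = 2 × 6.321 − 6.870 = 5.772
  upper = 2 × 6.321 − 5.850 = 6.792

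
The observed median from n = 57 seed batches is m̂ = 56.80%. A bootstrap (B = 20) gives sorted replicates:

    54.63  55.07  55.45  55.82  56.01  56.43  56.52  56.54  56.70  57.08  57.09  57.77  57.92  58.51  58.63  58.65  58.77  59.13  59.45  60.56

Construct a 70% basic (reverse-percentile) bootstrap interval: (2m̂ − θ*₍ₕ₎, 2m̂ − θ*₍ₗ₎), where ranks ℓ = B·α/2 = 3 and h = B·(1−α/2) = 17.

(54.83, 58.15)

Percentile endpoints at ranks 3 and 17: θ*₍3₎ = 55.45, θ*₍17₎ = 58.77.
Basic interval reflects these around m̂:
  lower = 2 × 56.80 − 58.77 = 54.83
  upper = 2 × 56.80 − 55.45 = 58.15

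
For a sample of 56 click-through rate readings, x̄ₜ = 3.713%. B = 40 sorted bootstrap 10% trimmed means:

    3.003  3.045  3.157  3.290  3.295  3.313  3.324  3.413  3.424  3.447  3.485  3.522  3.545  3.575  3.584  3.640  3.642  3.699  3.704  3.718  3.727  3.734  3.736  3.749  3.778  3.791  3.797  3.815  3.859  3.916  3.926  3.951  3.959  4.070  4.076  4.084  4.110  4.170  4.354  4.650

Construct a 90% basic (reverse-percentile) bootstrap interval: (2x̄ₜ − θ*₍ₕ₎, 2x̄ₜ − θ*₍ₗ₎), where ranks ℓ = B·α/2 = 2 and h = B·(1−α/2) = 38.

(3.256, 4.381)

Percentile endpoints at ranks 2 and 38: θ*₍2₎ = 3.045, θ*₍38₎ = 4.170.
Basic interval reflects these around x̄ₜ:
  lower = 2 × 3.713 − 4.170 = 3.256
  upper = 2 × 3.713 − 3.045 = 4.381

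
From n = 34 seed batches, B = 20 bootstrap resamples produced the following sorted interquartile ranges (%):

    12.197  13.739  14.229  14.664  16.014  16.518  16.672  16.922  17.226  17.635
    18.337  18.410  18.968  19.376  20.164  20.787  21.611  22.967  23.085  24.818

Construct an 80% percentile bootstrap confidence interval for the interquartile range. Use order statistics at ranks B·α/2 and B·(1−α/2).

(13.739, 22.967)

α = 0.20; lower rank = 20 × 0.100 = 2; upper rank = 20 × 0.900 = 18.
The 2nd smallest replicate is 13.739; the 18th is 22.967.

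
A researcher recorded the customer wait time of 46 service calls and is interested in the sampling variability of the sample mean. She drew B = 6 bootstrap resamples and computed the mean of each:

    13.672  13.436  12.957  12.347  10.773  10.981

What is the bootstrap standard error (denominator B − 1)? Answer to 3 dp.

SE* = 1.237

Bootstrap SE is the standard deviation of the 6 replicate means.
Mean of replicates: (13.672 + 13.436 + 12.957 + 12.347 + 10.773 + 10.981) / 6 = 74.1660 / 6 = 12.3610
Sum of squared deviations: (+1.3110)² + (+1.0750)² + (+0.5960)² + (−0.0140)² + (−1.5880)² + (−1.3800)² = 7.6559
Variance = 7.6559 / 5 = 1.5312
SE* = √1.5312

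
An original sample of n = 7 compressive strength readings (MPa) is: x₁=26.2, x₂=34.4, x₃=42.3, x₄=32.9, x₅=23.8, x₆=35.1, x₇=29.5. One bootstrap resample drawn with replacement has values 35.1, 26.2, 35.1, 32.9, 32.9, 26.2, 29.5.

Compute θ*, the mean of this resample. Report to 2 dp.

Mean = (35.1 + 26.2 + 35.1 + 32.9 + 32.9 + 26.2 + 29.5) / 7 = 217.90 / 7 = 31.13

θ* = 31.13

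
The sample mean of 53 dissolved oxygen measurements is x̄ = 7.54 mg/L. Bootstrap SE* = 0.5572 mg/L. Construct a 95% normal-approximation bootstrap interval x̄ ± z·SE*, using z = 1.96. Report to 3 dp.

Margin = 1.96 × 0.5572 = 1.0921
Interval: 7.54 ± 1.0921

(6.448, 8.632)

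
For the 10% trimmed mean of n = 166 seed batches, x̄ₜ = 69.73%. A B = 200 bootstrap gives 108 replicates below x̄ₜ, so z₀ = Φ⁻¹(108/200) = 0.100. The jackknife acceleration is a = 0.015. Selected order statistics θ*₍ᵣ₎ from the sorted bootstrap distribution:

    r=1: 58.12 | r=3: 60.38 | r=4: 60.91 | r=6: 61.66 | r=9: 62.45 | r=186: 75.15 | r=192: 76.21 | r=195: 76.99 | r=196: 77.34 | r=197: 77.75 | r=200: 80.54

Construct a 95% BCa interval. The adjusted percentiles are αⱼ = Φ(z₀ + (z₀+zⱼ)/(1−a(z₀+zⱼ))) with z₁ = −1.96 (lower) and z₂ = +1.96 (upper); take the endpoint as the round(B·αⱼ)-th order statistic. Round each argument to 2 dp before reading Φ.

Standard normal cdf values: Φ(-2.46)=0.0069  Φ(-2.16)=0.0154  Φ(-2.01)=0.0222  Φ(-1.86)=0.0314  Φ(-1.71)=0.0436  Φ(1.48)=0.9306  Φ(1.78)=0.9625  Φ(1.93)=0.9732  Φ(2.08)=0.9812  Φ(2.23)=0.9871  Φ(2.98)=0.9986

Lower: z₀ + z₁ = 0.100 + (-1.960) = -1.860; 1 − a(z₀+z₁) = 1 − (0.015)(-1.860) = 1.0279; argument = 0.100 + (-1.860)/1.0279 = -1.7095 → -1.71.
α₁ = Φ(-1.71) = 0.0436; rank = round(200 × 0.0436) = 9; θ*₍9₎ = 62.45.
Upper: z₀ + z₂ = 2.060; 1 − a(z₀+z₂) = 0.9691; argument = 2.2257 → 2.23; α₂ = 0.9871; rank = 197; θ*₍197₎ = 77.75.

(62.45, 77.75)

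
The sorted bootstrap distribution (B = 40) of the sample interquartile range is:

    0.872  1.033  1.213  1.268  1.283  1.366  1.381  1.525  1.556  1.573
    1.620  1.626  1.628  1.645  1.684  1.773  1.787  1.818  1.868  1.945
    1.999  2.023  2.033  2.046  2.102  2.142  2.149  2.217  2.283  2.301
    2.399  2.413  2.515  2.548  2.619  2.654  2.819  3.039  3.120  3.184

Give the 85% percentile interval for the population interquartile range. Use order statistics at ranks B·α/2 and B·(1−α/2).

(1.213, 2.819)

α = 0.15; lower rank = 40 × 0.075 = 3; upper rank = 40 × 0.925 = 37.
The 3rd smallest replicate is 1.213; the 37th is 2.819.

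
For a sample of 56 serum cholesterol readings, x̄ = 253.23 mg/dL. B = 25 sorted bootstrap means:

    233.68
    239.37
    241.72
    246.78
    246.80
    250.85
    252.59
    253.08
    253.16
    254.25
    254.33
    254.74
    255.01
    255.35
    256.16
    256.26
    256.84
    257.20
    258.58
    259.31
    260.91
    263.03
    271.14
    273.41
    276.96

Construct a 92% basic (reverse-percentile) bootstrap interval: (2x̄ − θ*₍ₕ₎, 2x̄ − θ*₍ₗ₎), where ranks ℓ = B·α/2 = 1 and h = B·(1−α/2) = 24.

(233.05, 272.78)

Percentile endpoints at ranks 1 and 24: θ*₍1₎ = 233.68, θ*₍24₎ = 273.41.
Basic interval reflects these around x̄:
  lower = 2 × 253.23 − 273.41 = 233.05
  upper = 2 × 253.23 − 233.68 = 272.78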